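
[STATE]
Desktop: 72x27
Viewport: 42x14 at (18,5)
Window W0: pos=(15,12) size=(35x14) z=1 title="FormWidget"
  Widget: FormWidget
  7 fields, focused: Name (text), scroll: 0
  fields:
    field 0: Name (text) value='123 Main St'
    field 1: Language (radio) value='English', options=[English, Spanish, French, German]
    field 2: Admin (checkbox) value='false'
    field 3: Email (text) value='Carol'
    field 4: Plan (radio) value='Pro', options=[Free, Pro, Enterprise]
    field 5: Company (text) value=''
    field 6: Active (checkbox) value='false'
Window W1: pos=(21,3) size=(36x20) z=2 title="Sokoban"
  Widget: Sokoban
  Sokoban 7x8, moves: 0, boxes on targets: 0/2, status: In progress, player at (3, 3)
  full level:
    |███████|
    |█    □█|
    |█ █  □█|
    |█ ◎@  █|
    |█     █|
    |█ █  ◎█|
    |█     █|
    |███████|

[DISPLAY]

   ┠──────────────────────────────────┨   
   ┃███████                           ┃   
   ┃█    □█                           ┃   
   ┃█ █  □█                           ┃   
   ┃█ ◎@  █                           ┃   
   ┃█     █                           ┃   
   ┃█ █  ◎█                           ┃   
━━━┃█     █                           ┃   
orm┃███████                           ┃   
───┃Moves: 0  0/2                     ┃   
Nam┃                                  ┃   
Lan┃                                  ┃   
Adm┃                                  ┃   
Ema┃                                  ┃   


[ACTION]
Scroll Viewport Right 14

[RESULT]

──────────────────────────┨               
                          ┃               
                          ┃               
                          ┃               
                          ┃               
                          ┃               
                          ┃               
                          ┃               
                          ┃               
  0/2                     ┃               
                          ┃               
                          ┃               
                          ┃               
                          ┃               


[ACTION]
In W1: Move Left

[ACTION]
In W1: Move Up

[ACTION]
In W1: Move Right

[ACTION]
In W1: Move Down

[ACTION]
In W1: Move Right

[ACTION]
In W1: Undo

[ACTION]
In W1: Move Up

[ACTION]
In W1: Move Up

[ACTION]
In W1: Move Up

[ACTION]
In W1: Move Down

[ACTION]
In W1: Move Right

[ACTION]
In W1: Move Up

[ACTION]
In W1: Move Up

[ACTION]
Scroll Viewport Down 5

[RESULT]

                          ┃               
                          ┃               
                          ┃               
                          ┃               
  0/2                     ┃               
                          ┃               
                          ┃               
                          ┃               
                          ┃               
                          ┃               
                          ┃               
                          ┃               
━━━━━━━━━━━━━━━━━━━━━━━━━━┛               
                   ┃                      


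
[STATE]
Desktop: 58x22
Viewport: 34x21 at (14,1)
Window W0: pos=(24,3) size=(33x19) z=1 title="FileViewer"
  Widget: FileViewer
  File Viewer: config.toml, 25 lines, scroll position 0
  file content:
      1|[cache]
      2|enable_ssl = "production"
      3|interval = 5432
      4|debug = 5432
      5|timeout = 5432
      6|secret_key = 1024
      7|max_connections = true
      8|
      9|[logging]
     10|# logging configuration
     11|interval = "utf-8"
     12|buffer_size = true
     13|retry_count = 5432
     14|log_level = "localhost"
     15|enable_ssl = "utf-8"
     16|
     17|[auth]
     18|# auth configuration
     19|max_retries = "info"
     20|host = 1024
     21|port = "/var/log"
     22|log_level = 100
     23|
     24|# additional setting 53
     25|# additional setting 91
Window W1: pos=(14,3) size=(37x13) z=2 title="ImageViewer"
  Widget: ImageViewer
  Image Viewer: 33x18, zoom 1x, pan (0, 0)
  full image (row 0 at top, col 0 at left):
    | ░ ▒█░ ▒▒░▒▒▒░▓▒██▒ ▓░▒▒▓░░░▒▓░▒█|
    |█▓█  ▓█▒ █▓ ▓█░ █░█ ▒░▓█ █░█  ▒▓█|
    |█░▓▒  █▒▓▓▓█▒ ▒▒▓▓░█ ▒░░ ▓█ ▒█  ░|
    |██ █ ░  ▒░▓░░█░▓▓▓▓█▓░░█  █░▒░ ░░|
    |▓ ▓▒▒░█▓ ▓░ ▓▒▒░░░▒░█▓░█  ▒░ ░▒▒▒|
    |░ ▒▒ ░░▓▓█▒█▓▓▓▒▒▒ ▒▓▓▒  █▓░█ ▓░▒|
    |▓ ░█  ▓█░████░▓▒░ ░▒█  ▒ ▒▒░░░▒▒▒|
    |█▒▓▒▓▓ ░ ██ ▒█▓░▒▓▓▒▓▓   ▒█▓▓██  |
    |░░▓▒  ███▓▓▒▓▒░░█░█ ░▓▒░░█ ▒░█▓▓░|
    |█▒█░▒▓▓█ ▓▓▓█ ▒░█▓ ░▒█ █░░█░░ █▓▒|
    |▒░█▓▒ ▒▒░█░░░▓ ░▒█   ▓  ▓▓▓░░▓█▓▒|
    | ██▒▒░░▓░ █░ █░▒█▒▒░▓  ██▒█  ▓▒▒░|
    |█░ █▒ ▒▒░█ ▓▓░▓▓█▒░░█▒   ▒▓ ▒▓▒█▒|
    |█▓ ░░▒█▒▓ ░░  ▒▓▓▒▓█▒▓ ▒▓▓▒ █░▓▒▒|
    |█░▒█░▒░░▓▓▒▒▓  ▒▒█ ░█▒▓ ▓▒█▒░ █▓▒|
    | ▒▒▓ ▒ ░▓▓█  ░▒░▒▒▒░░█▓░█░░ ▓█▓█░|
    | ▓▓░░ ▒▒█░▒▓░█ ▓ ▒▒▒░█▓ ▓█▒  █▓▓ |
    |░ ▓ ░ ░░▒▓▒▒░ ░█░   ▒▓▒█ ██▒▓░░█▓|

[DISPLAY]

                                  
                                  
┏━━━━━━━━━━━━━━━━━━━━━━━━━━━━━━━━━
┃ ImageViewer                     
┠─────────────────────────────────
┃ ░ ▒█░ ▒▒░▒▒▒░▓▒██▒ ▓░▒▒▓░░░▒▓░▒█
┃█▓█  ▓█▒ █▓ ▓█░ █░█ ▒░▓█ █░█  ▒▓█
┃█░▓▒  █▒▓▓▓█▒ ▒▒▓▓░█ ▒░░ ▓█ ▒█  ░
┃██ █ ░  ▒░▓░░█░▓▓▓▓█▓░░█  █░▒░ ░░
┃▓ ▓▒▒░█▓ ▓░ ▓▒▒░░░▒░█▓░█  ▒░ ░▒▒▒
┃░ ▒▒ ░░▓▓█▒█▓▓▓▒▒▒ ▒▓▓▒  █▓░█ ▓░▒
┃▓ ░█  ▓█░████░▓▒░ ░▒█  ▒ ▒▒░░░▒▒▒
┃█▒▓▒▓▓ ░ ██ ▒█▓░▒▓▓▒▓▓   ▒█▓▓██  
┃░░▓▒  ███▓▓▒▓▒░░█░█ ░▓▒░░█ ▒░█▓▓░
┗━━━━━━━━━━━━━━━━━━━━━━━━━━━━━━━━━
          ┃interval = "utf-8"     
          ┃buffer_size = true     
          ┃retry_count = 5432     
          ┃log_level = "localhost"
          ┃enable_ssl = "utf-8"   
          ┗━━━━━━━━━━━━━━━━━━━━━━━


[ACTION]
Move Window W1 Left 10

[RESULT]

                                  
                                  
━━━━━━━━━━━━━━━━━━━━━━━━━━┓━━━━━━━
wer                       ┃       
──────────────────────────┨───────
░▒▒▒░▓▒██▒ ▓░▒▒▓░░░▒▓░▒█  ┃       
█▓ ▓█░ █░█ ▒░▓█ █░█  ▒▓█  ┃oductio
▓▓█▒ ▒▒▓▓░█ ▒░░ ▓█ ▒█  ░  ┃       
░▓░░█░▓▓▓▓█▓░░█  █░▒░ ░░  ┃       
▓░ ▓▒▒░░░▒░█▓░█  ▒░ ░▒▒▒  ┃       
█▒█▓▓▓▒▒▒ ▒▓▓▒  █▓░█ ▓░▒  ┃4      
████░▓▒░ ░▒█  ▒ ▒▒░░░▒▒▒  ┃= true 
██ ▒█▓░▒▓▓▒▓▓   ▒█▓▓██    ┃       
▓▓▒▓▒░░█░█ ░▓▒░░█ ▒░█▓▓░  ┃       
━━━━━━━━━━━━━━━━━━━━━━━━━━┛uration
          ┃interval = "utf-8"     
          ┃buffer_size = true     
          ┃retry_count = 5432     
          ┃log_level = "localhost"
          ┃enable_ssl = "utf-8"   
          ┗━━━━━━━━━━━━━━━━━━━━━━━


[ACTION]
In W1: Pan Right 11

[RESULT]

                                  
                                  
━━━━━━━━━━━━━━━━━━━━━━━━━━┓━━━━━━━
wer                       ┃       
──────────────────────────┨───────
▓░▒▒▓░░░▒▓░▒█             ┃       
▒░▓█ █░█  ▒▓█             ┃oductio
 ▒░░ ▓█ ▒█  ░             ┃       
▓░░█  █░▒░ ░░             ┃       
█▓░█  ▒░ ░▒▒▒             ┃       
▓▓▒  █▓░█ ▓░▒             ┃4      
█  ▒ ▒▒░░░▒▒▒             ┃= true 
▓▓   ▒█▓▓██               ┃       
░▓▒░░█ ▒░█▓▓░             ┃       
━━━━━━━━━━━━━━━━━━━━━━━━━━┛uration
          ┃interval = "utf-8"     
          ┃buffer_size = true     
          ┃retry_count = 5432     
          ┃log_level = "localhost"
          ┃enable_ssl = "utf-8"   
          ┗━━━━━━━━━━━━━━━━━━━━━━━


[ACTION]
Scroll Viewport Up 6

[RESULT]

                                  
                                  
                                  
━━━━━━━━━━━━━━━━━━━━━━━━━━┓━━━━━━━
wer                       ┃       
──────────────────────────┨───────
▓░▒▒▓░░░▒▓░▒█             ┃       
▒░▓█ █░█  ▒▓█             ┃oductio
 ▒░░ ▓█ ▒█  ░             ┃       
▓░░█  █░▒░ ░░             ┃       
█▓░█  ▒░ ░▒▒▒             ┃       
▓▓▒  █▓░█ ▓░▒             ┃4      
█  ▒ ▒▒░░░▒▒▒             ┃= true 
▓▓   ▒█▓▓██               ┃       
░▓▒░░█ ▒░█▓▓░             ┃       
━━━━━━━━━━━━━━━━━━━━━━━━━━┛uration
          ┃interval = "utf-8"     
          ┃buffer_size = true     
          ┃retry_count = 5432     
          ┃log_level = "localhost"
          ┃enable_ssl = "utf-8"   


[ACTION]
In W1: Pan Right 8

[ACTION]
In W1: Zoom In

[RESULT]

                                  
                                  
                                  
━━━━━━━━━━━━━━━━━━━━━━━━━━┓━━━━━━━
wer                       ┃       
──────────────────────────┨───────
▓▓▒▒████▒▒  ▓▓░░▒▒▒▒▓▓░░░░┃       
▓▓▒▒████▒▒  ▓▓░░▒▒▒▒▓▓░░░░┃oductio
░░  ██░░██  ▒▒░░▓▓██  ██░░┃       
░░  ██░░██  ▒▒░░▓▓██  ██░░┃       
▒▒▒▒▓▓▓▓░░██  ▒▒░░░░  ▓▓██┃       
▒▒▒▒▓▓▓▓░░██  ▒▒░░░░  ▓▓██┃4      
░░▓▓▓▓▓▓▓▓██▓▓░░░░██    ██┃= true 
░░▓▓▓▓▓▓▓▓██▓▓░░░░██    ██┃       
▒▒░░░░░░▒▒░░██▓▓░░██    ▒▒┃       
━━━━━━━━━━━━━━━━━━━━━━━━━━┛uration
          ┃interval = "utf-8"     
          ┃buffer_size = true     
          ┃retry_count = 5432     
          ┃log_level = "localhost"
          ┃enable_ssl = "utf-8"   


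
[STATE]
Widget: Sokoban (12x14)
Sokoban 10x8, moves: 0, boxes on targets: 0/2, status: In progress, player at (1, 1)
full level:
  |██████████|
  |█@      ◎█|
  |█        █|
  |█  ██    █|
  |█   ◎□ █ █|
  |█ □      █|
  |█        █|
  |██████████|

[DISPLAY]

██████████  
█@      ◎█  
█        █  
█  ██    █  
█   ◎□ █ █  
█ □      █  
█        █  
██████████  
Moves: 0  0/
            
            
            
            
            


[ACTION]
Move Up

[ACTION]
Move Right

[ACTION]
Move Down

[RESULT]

██████████  
█       ◎█  
█ @      █  
█  ██    █  
█   ◎□ █ █  
█ □      █  
█        █  
██████████  
Moves: 2  0/
            
            
            
            
            


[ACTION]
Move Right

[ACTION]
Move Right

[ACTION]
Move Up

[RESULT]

██████████  
█   @   ◎█  
█        █  
█  ██    █  
█   ◎□ █ █  
█ □      █  
█        █  
██████████  
Moves: 5  0/
            
            
            
            
            


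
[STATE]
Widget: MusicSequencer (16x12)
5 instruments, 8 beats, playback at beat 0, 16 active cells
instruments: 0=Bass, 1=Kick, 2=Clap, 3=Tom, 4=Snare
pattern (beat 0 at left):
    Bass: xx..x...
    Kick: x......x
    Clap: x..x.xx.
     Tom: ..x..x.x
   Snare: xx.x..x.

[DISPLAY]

      ▼1234567  
  Bass██··█···  
  Kick█······█  
  Clap█··█·██·  
   Tom··█··█·█  
 Snare██·█··█·  
                
                
                
                
                
                


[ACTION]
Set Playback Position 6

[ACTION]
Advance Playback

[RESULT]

      0123456▼  
  Bass██··█···  
  Kick█······█  
  Clap█··█·██·  
   Tom··█··█·█  
 Snare██·█··█·  
                
                
                
                
                
                


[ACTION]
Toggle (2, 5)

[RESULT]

      0123456▼  
  Bass██··█···  
  Kick█······█  
  Clap█··█··█·  
   Tom··█··█·█  
 Snare██·█··█·  
                
                
                
                
                
                


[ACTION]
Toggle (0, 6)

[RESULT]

      0123456▼  
  Bass██··█·█·  
  Kick█······█  
  Clap█··█··█·  
   Tom··█··█·█  
 Snare██·█··█·  
                
                
                
                
                
                


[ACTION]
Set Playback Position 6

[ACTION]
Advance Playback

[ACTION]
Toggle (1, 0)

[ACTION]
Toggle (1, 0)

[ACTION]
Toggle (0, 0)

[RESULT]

      0123456▼  
  Bass·█··█·█·  
  Kick█······█  
  Clap█··█··█·  
   Tom··█··█·█  
 Snare██·█··█·  
                
                
                
                
                
                


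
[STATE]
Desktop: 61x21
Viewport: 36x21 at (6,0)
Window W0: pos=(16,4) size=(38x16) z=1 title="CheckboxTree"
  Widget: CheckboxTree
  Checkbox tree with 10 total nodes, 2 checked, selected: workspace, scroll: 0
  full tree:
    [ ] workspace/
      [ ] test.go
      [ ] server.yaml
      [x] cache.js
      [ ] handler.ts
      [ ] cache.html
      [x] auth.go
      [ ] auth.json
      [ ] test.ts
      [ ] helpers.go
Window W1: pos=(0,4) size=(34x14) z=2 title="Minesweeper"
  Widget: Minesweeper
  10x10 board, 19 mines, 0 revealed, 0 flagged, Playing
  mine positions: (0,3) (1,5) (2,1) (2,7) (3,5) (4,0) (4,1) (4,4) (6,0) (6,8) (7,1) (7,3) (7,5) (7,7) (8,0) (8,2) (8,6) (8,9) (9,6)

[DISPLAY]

                                    
                                    
                                    
                                    
━━━━━━━━━━━━━━━━━━━━━━━━━━━┓━━━━━━━━
sweeper                    ┃        
───────────────────────────┨────────
■■■■■                      ┃        
■■■■■                      ┃        
■■■■■                      ┃l       
■■■■■                      ┃        
■■■■■                      ┃        
■■■■■                      ┃        
■■■■■                      ┃        
■■■■■                      ┃        
■■■■■                      ┃        
■■■■■                      ┃        
━━━━━━━━━━━━━━━━━━━━━━━━━━━┛        
          ┃                         
          ┗━━━━━━━━━━━━━━━━━━━━━━━━━
                                    


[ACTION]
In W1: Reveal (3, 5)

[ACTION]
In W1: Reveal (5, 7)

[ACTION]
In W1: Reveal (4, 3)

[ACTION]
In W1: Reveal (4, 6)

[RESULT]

                                    
                                    
                                    
                                    
━━━━━━━━━━━━━━━━━━━━━━━━━━━┓━━━━━━━━
sweeper                    ┃        
───────────────────────────┨────────
■■■■■                      ┃        
✹■■■■                      ┃        
■■✹■■                      ┃l       
✹■■■■                      ┃        
■■■■■                      ┃        
■■■■■                      ┃        
■■■✹■                      ┃        
✹■✹■■                      ┃        
■✹■■✹                      ┃        
■✹■■■                      ┃        
━━━━━━━━━━━━━━━━━━━━━━━━━━━┛        
          ┃                         
          ┗━━━━━━━━━━━━━━━━━━━━━━━━━
                                    


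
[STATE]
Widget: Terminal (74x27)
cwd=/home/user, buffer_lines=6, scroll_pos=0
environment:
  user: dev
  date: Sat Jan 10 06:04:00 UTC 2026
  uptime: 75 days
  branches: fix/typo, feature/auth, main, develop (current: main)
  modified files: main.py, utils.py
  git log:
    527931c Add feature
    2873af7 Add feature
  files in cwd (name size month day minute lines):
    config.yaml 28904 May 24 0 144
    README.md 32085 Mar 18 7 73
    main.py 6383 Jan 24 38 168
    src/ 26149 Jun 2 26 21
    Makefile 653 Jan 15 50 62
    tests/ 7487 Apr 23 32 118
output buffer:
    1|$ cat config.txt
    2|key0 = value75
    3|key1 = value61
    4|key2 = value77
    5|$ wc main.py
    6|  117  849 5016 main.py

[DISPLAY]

$ cat config.txt                                                          
key0 = value75                                                            
key1 = value61                                                            
key2 = value77                                                            
$ wc main.py                                                              
  117  849 5016 main.py                                                   
$ █                                                                       
                                                                          
                                                                          
                                                                          
                                                                          
                                                                          
                                                                          
                                                                          
                                                                          
                                                                          
                                                                          
                                                                          
                                                                          
                                                                          
                                                                          
                                                                          
                                                                          
                                                                          
                                                                          
                                                                          
                                                                          


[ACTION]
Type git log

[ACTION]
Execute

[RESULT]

$ cat config.txt                                                          
key0 = value75                                                            
key1 = value61                                                            
key2 = value77                                                            
$ wc main.py                                                              
  117  849 5016 main.py                                                   
$ git log                                                                 
527931c Add feature                                                       
2873af7 Add feature                                                       
$ █                                                                       
                                                                          
                                                                          
                                                                          
                                                                          
                                                                          
                                                                          
                                                                          
                                                                          
                                                                          
                                                                          
                                                                          
                                                                          
                                                                          
                                                                          
                                                                          
                                                                          
                                                                          


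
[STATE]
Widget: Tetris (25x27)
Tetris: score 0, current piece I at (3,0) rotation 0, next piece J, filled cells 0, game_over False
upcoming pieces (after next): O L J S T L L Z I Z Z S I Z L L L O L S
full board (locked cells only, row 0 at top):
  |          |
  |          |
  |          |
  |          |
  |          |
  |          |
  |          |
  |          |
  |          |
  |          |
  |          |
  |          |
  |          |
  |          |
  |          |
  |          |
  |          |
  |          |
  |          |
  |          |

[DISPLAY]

   ████   │Next:         
          │█             
          │███           
          │              
          │              
          │              
          │Score:        
          │0             
          │              
          │              
          │              
          │              
          │              
          │              
          │              
          │              
          │              
          │              
          │              
          │              
          │              
          │              
          │              
          │              
          │              
          │              
          │              


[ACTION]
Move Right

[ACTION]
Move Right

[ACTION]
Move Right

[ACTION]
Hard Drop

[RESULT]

   █      │Next:         
   ███    │▓▓            
          │▓▓            
          │              
          │              
          │              
          │Score:        
          │0             
          │              
          │              
          │              
          │              
          │              
          │              
          │              
          │              
          │              
          │              
          │              
      ████│              
          │              
          │              
          │              
          │              
          │              
          │              
          │              


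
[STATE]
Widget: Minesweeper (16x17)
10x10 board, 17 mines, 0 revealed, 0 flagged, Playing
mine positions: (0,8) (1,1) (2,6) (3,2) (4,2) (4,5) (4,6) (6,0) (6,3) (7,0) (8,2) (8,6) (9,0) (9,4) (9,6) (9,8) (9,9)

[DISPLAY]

■■■■■■■■■■      
■■■■■■■■■■      
■■■■■■■■■■      
■■■■■■■■■■      
■■■■■■■■■■      
■■■■■■■■■■      
■■■■■■■■■■      
■■■■■■■■■■      
■■■■■■■■■■      
■■■■■■■■■■      
                
                
                
                
                
                
                


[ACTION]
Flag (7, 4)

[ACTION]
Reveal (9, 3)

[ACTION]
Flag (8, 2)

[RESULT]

■■■■■■■■■■      
■■■■■■■■■■      
■■■■■■■■■■      
■■■■■■■■■■      
■■■■■■■■■■      
■■■■■■■■■■      
■■■■■■■■■■      
■■■■⚑■■■■■      
■■⚑■■■■■■■      
■■■2■■■■■■      
                
                
                
                
                
                
                


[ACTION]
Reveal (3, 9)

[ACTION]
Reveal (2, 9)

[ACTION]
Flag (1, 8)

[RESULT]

■■■■■■■■■■      
■■■■■■■211      
■■■■■■■1        
■■■■■■■2        
■■■■■■■1        
■■■■2221        
■■■■1           
■■■■1111        
■■⚑■■■■322      
■■■2■■■■■■      
                
                
                
                
                
                
                


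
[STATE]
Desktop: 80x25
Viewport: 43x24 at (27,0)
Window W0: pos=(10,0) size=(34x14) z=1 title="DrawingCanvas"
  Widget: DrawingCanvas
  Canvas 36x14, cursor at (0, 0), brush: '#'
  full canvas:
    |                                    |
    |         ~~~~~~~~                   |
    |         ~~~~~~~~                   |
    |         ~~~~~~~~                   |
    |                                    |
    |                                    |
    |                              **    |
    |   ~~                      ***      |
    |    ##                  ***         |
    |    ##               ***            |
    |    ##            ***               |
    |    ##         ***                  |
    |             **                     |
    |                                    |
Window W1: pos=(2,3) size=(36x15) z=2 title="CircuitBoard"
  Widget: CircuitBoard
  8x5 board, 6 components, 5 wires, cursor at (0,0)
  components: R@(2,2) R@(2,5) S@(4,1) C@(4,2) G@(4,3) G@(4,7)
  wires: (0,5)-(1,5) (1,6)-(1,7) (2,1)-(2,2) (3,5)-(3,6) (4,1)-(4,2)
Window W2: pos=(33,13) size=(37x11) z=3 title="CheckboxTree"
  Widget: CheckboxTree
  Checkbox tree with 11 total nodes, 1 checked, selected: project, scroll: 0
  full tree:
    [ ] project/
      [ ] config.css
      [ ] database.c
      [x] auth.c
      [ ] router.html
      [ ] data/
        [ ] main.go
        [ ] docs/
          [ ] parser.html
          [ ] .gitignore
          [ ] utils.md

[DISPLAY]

━━━━━━━━━━━━━━━━┓                          
                ┃                          
────────────────┨                          
━━━━━━━━━━┓     ┃                          
          ┃     ┃                          
──────────┨     ┃                          
          ┃     ┃                          
·         ┃     ┃                          
│         ┃     ┃                          
·   · ─ · ┃   **┃                          
          ┃***  ┃                          
R         ┃     ┃                          
          ┃     ┃                          
· ─ · ┏━━━━━━━━━━━━━━━━━━━━━━━━━━━━━━━━━━━┓
      ┃ CheckboxTree                      ┃
      ┠───────────────────────────────────┨
      ┃>[-] project/                      ┃
━━━━━━┃   [ ] config.css                  ┃
      ┃   [ ] database.c                  ┃
      ┃   [x] auth.c                      ┃
      ┃   [ ] router.html                 ┃
      ┃   [ ] data/                       ┃
      ┃     [ ] main.go                   ┃
      ┗━━━━━━━━━━━━━━━━━━━━━━━━━━━━━━━━━━━┛


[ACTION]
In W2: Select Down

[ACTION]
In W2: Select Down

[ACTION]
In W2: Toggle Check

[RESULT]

━━━━━━━━━━━━━━━━┓                          
                ┃                          
────────────────┨                          
━━━━━━━━━━┓     ┃                          
          ┃     ┃                          
──────────┨     ┃                          
          ┃     ┃                          
·         ┃     ┃                          
│         ┃     ┃                          
·   · ─ · ┃   **┃                          
          ┃***  ┃                          
R         ┃     ┃                          
          ┃     ┃                          
· ─ · ┏━━━━━━━━━━━━━━━━━━━━━━━━━━━━━━━━━━━┓
      ┃ CheckboxTree                      ┃
      ┠───────────────────────────────────┨
      ┃ [-] project/                      ┃
━━━━━━┃   [ ] config.css                  ┃
      ┃>  [x] database.c                  ┃
      ┃   [x] auth.c                      ┃
      ┃   [ ] router.html                 ┃
      ┃   [ ] data/                       ┃
      ┃     [ ] main.go                   ┃
      ┗━━━━━━━━━━━━━━━━━━━━━━━━━━━━━━━━━━━┛


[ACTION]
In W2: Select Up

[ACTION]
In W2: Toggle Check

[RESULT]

━━━━━━━━━━━━━━━━┓                          
                ┃                          
────────────────┨                          
━━━━━━━━━━┓     ┃                          
          ┃     ┃                          
──────────┨     ┃                          
          ┃     ┃                          
·         ┃     ┃                          
│         ┃     ┃                          
·   · ─ · ┃   **┃                          
          ┃***  ┃                          
R         ┃     ┃                          
          ┃     ┃                          
· ─ · ┏━━━━━━━━━━━━━━━━━━━━━━━━━━━━━━━━━━━┓
      ┃ CheckboxTree                      ┃
      ┠───────────────────────────────────┨
      ┃ [-] project/                      ┃
━━━━━━┃>  [x] config.css                  ┃
      ┃   [x] database.c                  ┃
      ┃   [x] auth.c                      ┃
      ┃   [ ] router.html                 ┃
      ┃   [ ] data/                       ┃
      ┃     [ ] main.go                   ┃
      ┗━━━━━━━━━━━━━━━━━━━━━━━━━━━━━━━━━━━┛


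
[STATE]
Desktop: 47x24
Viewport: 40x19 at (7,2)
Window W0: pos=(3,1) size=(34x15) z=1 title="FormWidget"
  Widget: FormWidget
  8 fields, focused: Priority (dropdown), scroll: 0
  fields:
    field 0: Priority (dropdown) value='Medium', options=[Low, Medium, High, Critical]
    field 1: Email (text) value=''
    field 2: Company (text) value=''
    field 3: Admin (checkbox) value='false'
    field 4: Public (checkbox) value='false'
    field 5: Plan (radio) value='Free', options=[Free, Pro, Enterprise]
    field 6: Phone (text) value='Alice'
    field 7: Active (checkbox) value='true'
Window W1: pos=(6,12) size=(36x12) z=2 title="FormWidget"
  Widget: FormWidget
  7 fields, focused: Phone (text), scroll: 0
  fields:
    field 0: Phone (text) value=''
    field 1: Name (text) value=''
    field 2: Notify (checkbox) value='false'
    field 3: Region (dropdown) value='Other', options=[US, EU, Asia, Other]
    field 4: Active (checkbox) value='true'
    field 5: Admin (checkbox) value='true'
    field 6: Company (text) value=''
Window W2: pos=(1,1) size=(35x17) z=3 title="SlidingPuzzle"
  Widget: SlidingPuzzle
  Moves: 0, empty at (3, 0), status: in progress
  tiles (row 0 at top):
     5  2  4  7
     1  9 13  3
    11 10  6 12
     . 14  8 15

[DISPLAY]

ingPuzzle                   ┃┃          
────────────────────────────┨┨          
┬────┬────┬────┐            ┃┃          
│  2 │  4 │  7 │            ┃┃          
┼────┼────┼────┤            ┃┃          
│  9 │ 13 │  3 │            ┃┃          
┼────┼────┼────┤            ┃┃          
│ 10 │  6 │ 12 │            ┃┃          
┼────┼────┼────┤            ┃┃          
│ 14 │  8 │ 15 │            ┃┃          
┴────┴────┴────┘            ┃━━━━━┓     
: 0                         ┃     ┃     
                            ┃─────┨     
                            ┃    ]┃     
                            ┃    ]┃     
━━━━━━━━━━━━━━━━━━━━━━━━━━━━┛     ┃     
  Region:     [Other            ▼]┃     
  Active:     [x]                 ┃     
  Admin:      [x]                 ┃     


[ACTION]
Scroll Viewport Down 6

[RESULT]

│  2 │  4 │  7 │            ┃┃          
┼────┼────┼────┤            ┃┃          
│  9 │ 13 │  3 │            ┃┃          
┼────┼────┼────┤            ┃┃          
│ 10 │  6 │ 12 │            ┃┃          
┼────┼────┼────┤            ┃┃          
│ 14 │  8 │ 15 │            ┃┃          
┴────┴────┴────┘            ┃━━━━━┓     
: 0                         ┃     ┃     
                            ┃─────┨     
                            ┃    ]┃     
                            ┃    ]┃     
━━━━━━━━━━━━━━━━━━━━━━━━━━━━┛     ┃     
  Region:     [Other            ▼]┃     
  Active:     [x]                 ┃     
  Admin:      [x]                 ┃     
  Company:    [                  ]┃     
                                  ┃     
━━━━━━━━━━━━━━━━━━━━━━━━━━━━━━━━━━┛     


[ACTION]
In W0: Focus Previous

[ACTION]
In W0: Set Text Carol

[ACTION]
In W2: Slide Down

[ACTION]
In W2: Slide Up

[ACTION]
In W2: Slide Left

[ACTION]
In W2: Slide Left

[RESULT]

│  2 │  4 │  7 │            ┃┃          
┼────┼────┼────┤            ┃┃          
│  9 │ 13 │  3 │            ┃┃          
┼────┼────┼────┤            ┃┃          
│ 10 │  6 │ 12 │            ┃┃          
┼────┼────┼────┤            ┃┃          
│  8 │    │ 15 │            ┃┃          
┴────┴────┴────┘            ┃━━━━━┓     
: 4                         ┃     ┃     
                            ┃─────┨     
                            ┃    ]┃     
                            ┃    ]┃     
━━━━━━━━━━━━━━━━━━━━━━━━━━━━┛     ┃     
  Region:     [Other            ▼]┃     
  Active:     [x]                 ┃     
  Admin:      [x]                 ┃     
  Company:    [                  ]┃     
                                  ┃     
━━━━━━━━━━━━━━━━━━━━━━━━━━━━━━━━━━┛     


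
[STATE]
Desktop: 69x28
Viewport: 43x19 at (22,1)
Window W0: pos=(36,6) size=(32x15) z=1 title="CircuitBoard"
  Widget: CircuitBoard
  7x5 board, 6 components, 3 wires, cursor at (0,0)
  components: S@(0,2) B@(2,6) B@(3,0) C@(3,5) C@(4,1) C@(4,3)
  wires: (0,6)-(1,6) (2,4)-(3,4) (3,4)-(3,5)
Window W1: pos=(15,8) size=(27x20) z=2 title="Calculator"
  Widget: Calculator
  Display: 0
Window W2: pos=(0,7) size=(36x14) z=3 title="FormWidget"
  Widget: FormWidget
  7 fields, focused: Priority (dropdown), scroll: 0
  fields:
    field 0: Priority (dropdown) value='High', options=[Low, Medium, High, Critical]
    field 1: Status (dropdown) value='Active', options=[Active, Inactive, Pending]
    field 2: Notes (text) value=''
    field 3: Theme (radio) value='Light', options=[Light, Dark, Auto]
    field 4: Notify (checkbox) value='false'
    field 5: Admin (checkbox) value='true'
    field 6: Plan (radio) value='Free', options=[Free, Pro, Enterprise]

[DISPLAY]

                                           
                                           
                                           
                                           
                                           
              ┏━━━━━━━━━━━━━━━━━━━━━━━━━━━━
━━━━━━━━━━━━━┓┃ CircuitBoard               
             ┃━━━━━┓───────────────────────
─────────────┨     ┃1 2 3 4 5 6            
           ▼]┃─────┨]      S               
           ▼]┃    0┃                       
            ]┃     ┃                       
ht  ( ) Dark ┃     ┃                       
             ┃     ┃               ·       
             ┃     ┃               │       
e  ( ) Pro  (┃     ┃               · ─ C   
             ┃     ┃                       
             ┃     ┃   C       C           
             ┃     ┃r: (0,0)               


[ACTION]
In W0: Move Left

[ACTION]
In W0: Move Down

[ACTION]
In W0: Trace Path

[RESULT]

                                           
                                           
                                           
                                           
                                           
              ┏━━━━━━━━━━━━━━━━━━━━━━━━━━━━
━━━━━━━━━━━━━┓┃ CircuitBoard               
             ┃━━━━━┓───────────────────────
─────────────┨     ┃1 2 3 4 5 6            
           ▼]┃─────┨       S               
           ▼]┃    0┃                       
            ]┃     ┃]                      
ht  ( ) Dark ┃     ┃                       
             ┃     ┃               ·       
             ┃     ┃               │       
e  ( ) Pro  (┃     ┃               · ─ C   
             ┃     ┃                       
             ┃     ┃   C       C           
             ┃     ┃r: (1,0)  Trace: No con
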